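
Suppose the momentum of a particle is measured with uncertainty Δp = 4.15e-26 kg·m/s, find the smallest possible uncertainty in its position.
1.271 nm

Using the Heisenberg uncertainty principle:
ΔxΔp ≥ ℏ/2

The minimum uncertainty in position is:
Δx_min = ℏ/(2Δp)
Δx_min = (1.055e-34 J·s) / (2 × 4.150e-26 kg·m/s)
Δx_min = 1.271e-09 m = 1.271 nm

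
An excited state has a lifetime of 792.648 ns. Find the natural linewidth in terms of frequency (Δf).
100.394 kHz

Using the energy-time uncertainty principle and E = hf:
ΔEΔt ≥ ℏ/2
hΔf·Δt ≥ ℏ/2

The minimum frequency uncertainty is:
Δf = ℏ/(2hτ) = 1/(4πτ)
Δf = 1/(4π × 7.926e-07 s)
Δf = 1.004e+05 Hz = 100.394 kHz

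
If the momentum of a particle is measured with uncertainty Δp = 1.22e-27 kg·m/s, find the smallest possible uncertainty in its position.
43.220 nm

Using the Heisenberg uncertainty principle:
ΔxΔp ≥ ℏ/2

The minimum uncertainty in position is:
Δx_min = ℏ/(2Δp)
Δx_min = (1.055e-34 J·s) / (2 × 1.220e-27 kg·m/s)
Δx_min = 4.322e-08 m = 43.220 nm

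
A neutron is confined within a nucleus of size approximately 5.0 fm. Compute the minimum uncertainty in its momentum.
1.055 × 10^-20 kg·m/s

Using the Heisenberg uncertainty principle:
ΔxΔp ≥ ℏ/2

With Δx ≈ L = 5.000e-15 m (the confinement size):
Δp_min = ℏ/(2Δx)
Δp_min = (1.055e-34 J·s) / (2 × 5.000e-15 m)
Δp_min = 1.055e-20 kg·m/s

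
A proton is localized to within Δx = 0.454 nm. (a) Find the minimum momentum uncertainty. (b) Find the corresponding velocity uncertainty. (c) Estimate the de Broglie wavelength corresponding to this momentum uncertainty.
(a) Δp_min = 1.161 × 10^-25 kg·m/s
(b) Δv_min = 69.437 m/s
(c) λ_dB = 5.705 nm

Step-by-step:

(a) From the uncertainty principle:
Δp_min = ℏ/(2Δx) = (1.055e-34 J·s)/(2 × 4.540e-10 m) = 1.161e-25 kg·m/s

(b) The velocity uncertainty:
Δv = Δp/m = (1.161e-25 kg·m/s)/(1.673e-27 kg) = 6.944e+01 m/s = 69.437 m/s

(c) The de Broglie wavelength for this momentum:
λ = h/p = (6.626e-34 J·s)/(1.161e-25 kg·m/s) = 5.705e-09 m = 5.705 nm

Note: The de Broglie wavelength is comparable to the localization size, as expected from wave-particle duality.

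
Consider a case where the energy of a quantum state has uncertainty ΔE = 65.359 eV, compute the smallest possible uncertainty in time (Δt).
5.035 as

Using the energy-time uncertainty principle:
ΔEΔt ≥ ℏ/2

The minimum uncertainty in time is:
Δt_min = ℏ/(2ΔE)
Δt_min = (1.055e-34 J·s) / (2 × 1.047e-17 J)
Δt_min = 5.035e-18 s = 5.035 as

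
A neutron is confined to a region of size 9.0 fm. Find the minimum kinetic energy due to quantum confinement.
63.954 keV

Using the uncertainty principle:

1. Position uncertainty: Δx ≈ 9.000e-15 m
2. Minimum momentum uncertainty: Δp = ℏ/(2Δx) = 5.859e-21 kg·m/s
3. Minimum kinetic energy:
   KE = (Δp)²/(2m) = (5.859e-21)²/(2 × 1.675e-27 kg)
   KE = 1.025e-14 J = 63.954 keV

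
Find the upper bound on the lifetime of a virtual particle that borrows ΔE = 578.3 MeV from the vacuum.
5.691 × 10^-25 s

Using the energy-time uncertainty principle:
ΔEΔt ≥ ℏ/2

For a virtual particle borrowing energy ΔE, the maximum lifetime is:
Δt_max = ℏ/(2ΔE)

Converting energy:
ΔE = 578.3 MeV = 9.265e-11 J

Δt_max = (1.055e-34 J·s) / (2 × 9.265e-11 J)
Δt_max = 5.691e-25 s = 5.691 × 10^-25 s

Virtual particles with higher borrowed energy exist for shorter times.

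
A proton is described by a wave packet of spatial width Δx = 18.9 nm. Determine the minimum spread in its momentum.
2.790 × 10^-27 kg·m/s

For a wave packet, the spatial width Δx and momentum spread Δp are related by the uncertainty principle:
ΔxΔp ≥ ℏ/2

The minimum momentum spread is:
Δp_min = ℏ/(2Δx)
Δp_min = (1.055e-34 J·s) / (2 × 1.890e-08 m)
Δp_min = 2.790e-27 kg·m/s

A wave packet cannot have both a well-defined position and well-defined momentum.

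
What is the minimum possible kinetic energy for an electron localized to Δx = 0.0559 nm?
3.048 eV

Localizing a particle requires giving it sufficient momentum uncertainty:

1. From uncertainty principle: Δp ≥ ℏ/(2Δx)
   Δp_min = (1.055e-34 J·s) / (2 × 5.590e-11 m)
   Δp_min = 9.433e-25 kg·m/s

2. This momentum uncertainty corresponds to kinetic energy:
   KE ≈ (Δp)²/(2m) = (9.433e-25)²/(2 × 9.109e-31 kg)
   KE = 4.884e-19 J = 3.048 eV

Tighter localization requires more energy.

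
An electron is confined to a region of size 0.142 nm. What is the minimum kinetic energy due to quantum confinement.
472.374 meV

Using the uncertainty principle:

1. Position uncertainty: Δx ≈ 1.420e-10 m
2. Minimum momentum uncertainty: Δp = ℏ/(2Δx) = 3.713e-25 kg·m/s
3. Minimum kinetic energy:
   KE = (Δp)²/(2m) = (3.713e-25)²/(2 × 9.109e-31 kg)
   KE = 7.568e-20 J = 472.374 meV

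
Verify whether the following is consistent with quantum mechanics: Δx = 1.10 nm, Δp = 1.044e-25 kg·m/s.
Yes, it satisfies the uncertainty principle.

Calculate the product ΔxΔp:
ΔxΔp = (1.100e-09 m) × (1.044e-25 kg·m/s)
ΔxΔp = 1.148e-34 J·s

Compare to the minimum allowed value ℏ/2:
ℏ/2 = 5.273e-35 J·s

Since ΔxΔp = 1.148e-34 J·s ≥ 5.273e-35 J·s = ℏ/2,
the measurement satisfies the uncertainty principle.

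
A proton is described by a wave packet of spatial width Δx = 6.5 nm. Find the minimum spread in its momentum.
8.112 × 10^-27 kg·m/s

For a wave packet, the spatial width Δx and momentum spread Δp are related by the uncertainty principle:
ΔxΔp ≥ ℏ/2

The minimum momentum spread is:
Δp_min = ℏ/(2Δx)
Δp_min = (1.055e-34 J·s) / (2 × 6.500e-09 m)
Δp_min = 8.112e-27 kg·m/s

A wave packet cannot have both a well-defined position and well-defined momentum.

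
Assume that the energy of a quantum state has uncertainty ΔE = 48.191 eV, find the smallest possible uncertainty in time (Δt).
6.829 as

Using the energy-time uncertainty principle:
ΔEΔt ≥ ℏ/2

The minimum uncertainty in time is:
Δt_min = ℏ/(2ΔE)
Δt_min = (1.055e-34 J·s) / (2 × 7.721e-18 J)
Δt_min = 6.829e-18 s = 6.829 as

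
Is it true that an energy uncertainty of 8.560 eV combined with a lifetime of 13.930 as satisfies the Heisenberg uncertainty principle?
No, it violates the uncertainty relation.

Calculate the product ΔEΔt:
ΔE = 8.560 eV = 1.371e-18 J
ΔEΔt = (1.371e-18 J) × (1.393e-17 s)
ΔEΔt = 1.910e-35 J·s

Compare to the minimum allowed value ℏ/2:
ℏ/2 = 5.273e-35 J·s

Since ΔEΔt = 1.910e-35 J·s < 5.273e-35 J·s = ℏ/2,
this violates the uncertainty relation.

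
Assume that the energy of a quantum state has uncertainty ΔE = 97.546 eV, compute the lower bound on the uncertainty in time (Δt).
3.374 as

Using the energy-time uncertainty principle:
ΔEΔt ≥ ℏ/2

The minimum uncertainty in time is:
Δt_min = ℏ/(2ΔE)
Δt_min = (1.055e-34 J·s) / (2 × 1.563e-17 J)
Δt_min = 3.374e-18 s = 3.374 as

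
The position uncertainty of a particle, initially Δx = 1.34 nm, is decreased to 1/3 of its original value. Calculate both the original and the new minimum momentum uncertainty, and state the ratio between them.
Original Δp_min = 3.935 × 10^-26 kg·m/s; new Δp'_min = 1.180 × 10^-25 kg·m/s; ratio Δp'_min/Δp_min = 3.

From the uncertainty principle ΔxΔp ≥ ℏ/2, the minimum momentum uncertainty is Δp_min = ℏ/(2Δx).

Original (Δx = 1.34 nm = 1.340e-09 m):
Δp_min = (1.055e-34 J·s)/(2 × 1.340e-09 m) = 3.935e-26 kg·m/s

When Δx → (1/3)Δx:
Δp'_min = ℏ/(2 × (1/3)Δx) = 3 × ℏ/(2Δx) = 3 × Δp_min
Δp'_min = 3 × 3.935e-26 kg·m/s = 1.180e-25 kg·m/s

Since Δp_min ∝ 1/Δx, when Δx is decreased to 1/3 of its original value, Δp_min increases to 3 times its original value.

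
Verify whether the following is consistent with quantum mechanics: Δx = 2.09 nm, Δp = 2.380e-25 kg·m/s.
Yes, it satisfies the uncertainty principle.

Calculate the product ΔxΔp:
ΔxΔp = (2.090e-09 m) × (2.380e-25 kg·m/s)
ΔxΔp = 4.974e-34 J·s

Compare to the minimum allowed value ℏ/2:
ℏ/2 = 5.273e-35 J·s

Since ΔxΔp = 4.974e-34 J·s ≥ 5.273e-35 J·s = ℏ/2,
the measurement satisfies the uncertainty principle.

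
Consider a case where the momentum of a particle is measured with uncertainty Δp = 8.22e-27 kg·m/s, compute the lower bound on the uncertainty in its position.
6.415 nm

Using the Heisenberg uncertainty principle:
ΔxΔp ≥ ℏ/2

The minimum uncertainty in position is:
Δx_min = ℏ/(2Δp)
Δx_min = (1.055e-34 J·s) / (2 × 8.220e-27 kg·m/s)
Δx_min = 6.415e-09 m = 6.415 nm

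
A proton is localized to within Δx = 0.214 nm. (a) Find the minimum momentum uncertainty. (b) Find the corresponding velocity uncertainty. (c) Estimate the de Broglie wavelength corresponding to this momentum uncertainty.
(a) Δp_min = 2.464 × 10^-25 kg·m/s
(b) Δv_min = 147.311 m/s
(c) λ_dB = 2.689 nm

Step-by-step:

(a) From the uncertainty principle:
Δp_min = ℏ/(2Δx) = (1.055e-34 J·s)/(2 × 2.140e-10 m) = 2.464e-25 kg·m/s

(b) The velocity uncertainty:
Δv = Δp/m = (2.464e-25 kg·m/s)/(1.673e-27 kg) = 1.473e+02 m/s = 147.311 m/s

(c) The de Broglie wavelength for this momentum:
λ = h/p = (6.626e-34 J·s)/(2.464e-25 kg·m/s) = 2.689e-09 m = 2.689 nm

Note: The de Broglie wavelength is comparable to the localization size, as expected from wave-particle duality.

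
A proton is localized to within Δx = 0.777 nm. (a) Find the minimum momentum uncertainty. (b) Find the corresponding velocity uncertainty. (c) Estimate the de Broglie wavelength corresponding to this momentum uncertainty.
(a) Δp_min = 6.786 × 10^-26 kg·m/s
(b) Δv_min = 40.572 m/s
(c) λ_dB = 9.764 nm

Step-by-step:

(a) From the uncertainty principle:
Δp_min = ℏ/(2Δx) = (1.055e-34 J·s)/(2 × 7.770e-10 m) = 6.786e-26 kg·m/s

(b) The velocity uncertainty:
Δv = Δp/m = (6.786e-26 kg·m/s)/(1.673e-27 kg) = 4.057e+01 m/s = 40.572 m/s

(c) The de Broglie wavelength for this momentum:
λ = h/p = (6.626e-34 J·s)/(6.786e-26 kg·m/s) = 9.764e-09 m = 9.764 nm

Note: The de Broglie wavelength is comparable to the localization size, as expected from wave-particle duality.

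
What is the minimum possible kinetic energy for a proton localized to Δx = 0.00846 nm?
72.479 meV

Localizing a particle requires giving it sufficient momentum uncertainty:

1. From uncertainty principle: Δp ≥ ℏ/(2Δx)
   Δp_min = (1.055e-34 J·s) / (2 × 8.460e-12 m)
   Δp_min = 6.233e-24 kg·m/s

2. This momentum uncertainty corresponds to kinetic energy:
   KE ≈ (Δp)²/(2m) = (6.233e-24)²/(2 × 1.673e-27 kg)
   KE = 1.161e-20 J = 72.479 meV

Tighter localization requires more energy.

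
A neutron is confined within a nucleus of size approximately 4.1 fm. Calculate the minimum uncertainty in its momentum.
1.286 × 10^-20 kg·m/s

Using the Heisenberg uncertainty principle:
ΔxΔp ≥ ℏ/2

With Δx ≈ L = 4.100e-15 m (the confinement size):
Δp_min = ℏ/(2Δx)
Δp_min = (1.055e-34 J·s) / (2 × 4.100e-15 m)
Δp_min = 1.286e-20 kg·m/s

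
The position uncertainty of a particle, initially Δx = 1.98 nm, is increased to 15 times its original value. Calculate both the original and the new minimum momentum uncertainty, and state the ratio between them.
Original Δp_min = 2.663 × 10^-26 kg·m/s; new Δp'_min = 1.775 × 10^-27 kg·m/s; ratio Δp'_min/Δp_min = 1/15.

From the uncertainty principle ΔxΔp ≥ ℏ/2, the minimum momentum uncertainty is Δp_min = ℏ/(2Δx).

Original (Δx = 1.98 nm = 1.980e-09 m):
Δp_min = (1.055e-34 J·s)/(2 × 1.980e-09 m) = 2.663e-26 kg·m/s

When Δx → 15Δx:
Δp'_min = ℏ/(2 × 15Δx) = (1/15) × ℏ/(2Δx) = (1/15) × Δp_min
Δp'_min = 1/15 × 2.663e-26 kg·m/s = 1.775e-27 kg·m/s

Since Δp_min ∝ 1/Δx, when Δx is increased to 15 times its original value, Δp_min decreases to 1/15 of its original value.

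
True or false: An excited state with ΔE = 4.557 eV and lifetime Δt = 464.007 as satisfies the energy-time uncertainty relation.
Yes, it satisfies the uncertainty relation.

Calculate the product ΔEΔt:
ΔE = 4.557 eV = 7.301e-19 J
ΔEΔt = (7.301e-19 J) × (4.640e-16 s)
ΔEΔt = 3.388e-34 J·s

Compare to the minimum allowed value ℏ/2:
ℏ/2 = 5.273e-35 J·s

Since ΔEΔt = 3.388e-34 J·s ≥ 5.273e-35 J·s = ℏ/2,
this satisfies the uncertainty relation.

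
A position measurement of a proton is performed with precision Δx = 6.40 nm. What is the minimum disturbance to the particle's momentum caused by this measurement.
8.239 × 10^-27 kg·m/s

The uncertainty principle implies that measuring position disturbs momentum:
ΔxΔp ≥ ℏ/2

When we measure position with precision Δx, we necessarily introduce a momentum uncertainty:
Δp ≥ ℏ/(2Δx)
Δp_min = (1.055e-34 J·s) / (2 × 6.400e-09 m)
Δp_min = 8.239e-27 kg·m/s

The more precisely we measure position, the greater the momentum disturbance.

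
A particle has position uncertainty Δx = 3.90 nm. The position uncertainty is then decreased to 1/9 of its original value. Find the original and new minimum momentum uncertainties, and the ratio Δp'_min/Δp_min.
Original Δp_min = 1.352 × 10^-26 kg·m/s; new Δp'_min = 1.217 × 10^-25 kg·m/s; ratio Δp'_min/Δp_min = 9.

From the uncertainty principle ΔxΔp ≥ ℏ/2, the minimum momentum uncertainty is Δp_min = ℏ/(2Δx).

Original (Δx = 3.90 nm = 3.900e-09 m):
Δp_min = (1.055e-34 J·s)/(2 × 3.900e-09 m) = 1.352e-26 kg·m/s

When Δx → (1/9)Δx:
Δp'_min = ℏ/(2 × (1/9)Δx) = 9 × ℏ/(2Δx) = 9 × Δp_min
Δp'_min = 9 × 1.352e-26 kg·m/s = 1.217e-25 kg·m/s

Since Δp_min ∝ 1/Δx, when Δx is decreased to 1/9 of its original value, Δp_min increases to 9 times its original value.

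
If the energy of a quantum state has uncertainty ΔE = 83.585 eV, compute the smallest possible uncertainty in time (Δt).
3.937 as

Using the energy-time uncertainty principle:
ΔEΔt ≥ ℏ/2

The minimum uncertainty in time is:
Δt_min = ℏ/(2ΔE)
Δt_min = (1.055e-34 J·s) / (2 × 1.339e-17 J)
Δt_min = 3.937e-18 s = 3.937 as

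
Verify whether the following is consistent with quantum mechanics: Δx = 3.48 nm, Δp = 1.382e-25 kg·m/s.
Yes, it satisfies the uncertainty principle.

Calculate the product ΔxΔp:
ΔxΔp = (3.480e-09 m) × (1.382e-25 kg·m/s)
ΔxΔp = 4.809e-34 J·s

Compare to the minimum allowed value ℏ/2:
ℏ/2 = 5.273e-35 J·s

Since ΔxΔp = 4.809e-34 J·s ≥ 5.273e-35 J·s = ℏ/2,
the measurement satisfies the uncertainty principle.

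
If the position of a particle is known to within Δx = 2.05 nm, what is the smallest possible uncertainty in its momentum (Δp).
2.572 × 10^-26 kg·m/s

Using the Heisenberg uncertainty principle:
ΔxΔp ≥ ℏ/2

The minimum uncertainty in momentum is:
Δp_min = ℏ/(2Δx)
Δp_min = (1.055e-34 J·s) / (2 × 2.050e-09 m)
Δp_min = 2.572e-26 kg·m/s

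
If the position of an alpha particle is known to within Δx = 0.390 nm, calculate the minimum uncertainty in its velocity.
20.347 m/s

Using the Heisenberg uncertainty principle and Δp = mΔv:
ΔxΔp ≥ ℏ/2
Δx(mΔv) ≥ ℏ/2

The minimum uncertainty in velocity is:
Δv_min = ℏ/(2mΔx)
Δv_min = (1.055e-34 J·s) / (2 × 6.645e-27 kg × 3.900e-10 m)
Δv_min = 2.035e+01 m/s = 20.347 m/s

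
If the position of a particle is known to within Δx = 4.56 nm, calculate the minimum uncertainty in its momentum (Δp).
1.156 × 10^-26 kg·m/s

Using the Heisenberg uncertainty principle:
ΔxΔp ≥ ℏ/2

The minimum uncertainty in momentum is:
Δp_min = ℏ/(2Δx)
Δp_min = (1.055e-34 J·s) / (2 × 4.560e-09 m)
Δp_min = 1.156e-26 kg·m/s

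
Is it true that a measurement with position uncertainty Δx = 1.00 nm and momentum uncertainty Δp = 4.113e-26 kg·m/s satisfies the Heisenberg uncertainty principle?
No, it violates the uncertainty principle (impossible measurement).

Calculate the product ΔxΔp:
ΔxΔp = (1.000e-09 m) × (4.113e-26 kg·m/s)
ΔxΔp = 4.113e-35 J·s

Compare to the minimum allowed value ℏ/2:
ℏ/2 = 5.273e-35 J·s

Since ΔxΔp = 4.113e-35 J·s < 5.273e-35 J·s = ℏ/2,
the measurement violates the uncertainty principle.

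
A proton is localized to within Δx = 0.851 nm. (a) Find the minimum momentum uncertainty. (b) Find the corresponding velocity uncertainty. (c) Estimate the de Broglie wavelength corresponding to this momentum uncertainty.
(a) Δp_min = 6.196 × 10^-26 kg·m/s
(b) Δv_min = 37.044 m/s
(c) λ_dB = 10.694 nm

Step-by-step:

(a) From the uncertainty principle:
Δp_min = ℏ/(2Δx) = (1.055e-34 J·s)/(2 × 8.510e-10 m) = 6.196e-26 kg·m/s

(b) The velocity uncertainty:
Δv = Δp/m = (6.196e-26 kg·m/s)/(1.673e-27 kg) = 3.704e+01 m/s = 37.044 m/s

(c) The de Broglie wavelength for this momentum:
λ = h/p = (6.626e-34 J·s)/(6.196e-26 kg·m/s) = 1.069e-08 m = 10.694 nm

Note: The de Broglie wavelength is comparable to the localization size, as expected from wave-particle duality.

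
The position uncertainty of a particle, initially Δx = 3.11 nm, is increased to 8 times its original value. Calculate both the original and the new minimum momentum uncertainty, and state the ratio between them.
Original Δp_min = 1.695 × 10^-26 kg·m/s; new Δp'_min = 2.119 × 10^-27 kg·m/s; ratio Δp'_min/Δp_min = 1/8.

From the uncertainty principle ΔxΔp ≥ ℏ/2, the minimum momentum uncertainty is Δp_min = ℏ/(2Δx).

Original (Δx = 3.11 nm = 3.110e-09 m):
Δp_min = (1.055e-34 J·s)/(2 × 3.110e-09 m) = 1.695e-26 kg·m/s

When Δx → 8Δx:
Δp'_min = ℏ/(2 × 8Δx) = (1/8) × ℏ/(2Δx) = (1/8) × Δp_min
Δp'_min = 1/8 × 1.695e-26 kg·m/s = 2.119e-27 kg·m/s

Since Δp_min ∝ 1/Δx, when Δx is increased to 8 times its original value, Δp_min decreases to 1/8 of its original value.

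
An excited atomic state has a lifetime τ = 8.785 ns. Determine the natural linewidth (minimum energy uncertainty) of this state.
37.462 neV

Using the energy-time uncertainty principle:
ΔEΔt ≥ ℏ/2

The lifetime τ represents the time uncertainty Δt.
The natural linewidth (minimum energy uncertainty) is:

ΔE = ℏ/(2τ)
ΔE = (1.055e-34 J·s) / (2 × 8.785e-09 s)
ΔE = 6.002e-27 J = 37.462 neV

This natural linewidth limits the precision of spectroscopic measurements.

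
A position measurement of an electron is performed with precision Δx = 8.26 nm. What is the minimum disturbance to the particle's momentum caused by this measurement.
6.384 × 10^-27 kg·m/s

The uncertainty principle implies that measuring position disturbs momentum:
ΔxΔp ≥ ℏ/2

When we measure position with precision Δx, we necessarily introduce a momentum uncertainty:
Δp ≥ ℏ/(2Δx)
Δp_min = (1.055e-34 J·s) / (2 × 8.260e-09 m)
Δp_min = 6.384e-27 kg·m/s

The more precisely we measure position, the greater the momentum disturbance.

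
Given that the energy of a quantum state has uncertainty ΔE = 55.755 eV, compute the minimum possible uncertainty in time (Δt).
5.903 as

Using the energy-time uncertainty principle:
ΔEΔt ≥ ℏ/2

The minimum uncertainty in time is:
Δt_min = ℏ/(2ΔE)
Δt_min = (1.055e-34 J·s) / (2 × 8.933e-18 J)
Δt_min = 5.903e-18 s = 5.903 as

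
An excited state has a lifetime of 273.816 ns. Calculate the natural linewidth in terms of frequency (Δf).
290.624 kHz

Using the energy-time uncertainty principle and E = hf:
ΔEΔt ≥ ℏ/2
hΔf·Δt ≥ ℏ/2

The minimum frequency uncertainty is:
Δf = ℏ/(2hτ) = 1/(4πτ)
Δf = 1/(4π × 2.738e-07 s)
Δf = 2.906e+05 Hz = 290.624 kHz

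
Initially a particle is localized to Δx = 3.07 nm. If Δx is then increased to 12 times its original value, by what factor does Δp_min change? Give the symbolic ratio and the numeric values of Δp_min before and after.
Original Δp_min = 1.718 × 10^-26 kg·m/s; new Δp'_min = 1.431 × 10^-27 kg·m/s; ratio Δp'_min/Δp_min = 1/12.

From the uncertainty principle ΔxΔp ≥ ℏ/2, the minimum momentum uncertainty is Δp_min = ℏ/(2Δx).

Original (Δx = 3.07 nm = 3.070e-09 m):
Δp_min = (1.055e-34 J·s)/(2 × 3.070e-09 m) = 1.718e-26 kg·m/s

When Δx → 12Δx:
Δp'_min = ℏ/(2 × 12Δx) = (1/12) × ℏ/(2Δx) = (1/12) × Δp_min
Δp'_min = 1/12 × 1.718e-26 kg·m/s = 1.431e-27 kg·m/s

Since Δp_min ∝ 1/Δx, when Δx is increased to 12 times its original value, Δp_min decreases to 1/12 of its original value.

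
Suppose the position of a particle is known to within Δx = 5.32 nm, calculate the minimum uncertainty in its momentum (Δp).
9.911 × 10^-27 kg·m/s

Using the Heisenberg uncertainty principle:
ΔxΔp ≥ ℏ/2

The minimum uncertainty in momentum is:
Δp_min = ℏ/(2Δx)
Δp_min = (1.055e-34 J·s) / (2 × 5.320e-09 m)
Δp_min = 9.911e-27 kg·m/s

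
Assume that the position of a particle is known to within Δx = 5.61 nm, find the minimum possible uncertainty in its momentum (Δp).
9.399 × 10^-27 kg·m/s

Using the Heisenberg uncertainty principle:
ΔxΔp ≥ ℏ/2

The minimum uncertainty in momentum is:
Δp_min = ℏ/(2Δx)
Δp_min = (1.055e-34 J·s) / (2 × 5.610e-09 m)
Δp_min = 9.399e-27 kg·m/s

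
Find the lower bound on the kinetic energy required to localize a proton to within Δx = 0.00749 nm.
92.468 meV

Localizing a particle requires giving it sufficient momentum uncertainty:

1. From uncertainty principle: Δp ≥ ℏ/(2Δx)
   Δp_min = (1.055e-34 J·s) / (2 × 7.490e-12 m)
   Δp_min = 7.040e-24 kg·m/s

2. This momentum uncertainty corresponds to kinetic energy:
   KE ≈ (Δp)²/(2m) = (7.040e-24)²/(2 × 1.673e-27 kg)
   KE = 1.481e-20 J = 92.468 meV

Tighter localization requires more energy.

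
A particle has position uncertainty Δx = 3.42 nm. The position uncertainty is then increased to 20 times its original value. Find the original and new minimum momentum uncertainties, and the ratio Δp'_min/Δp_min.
Original Δp_min = 1.542 × 10^-26 kg·m/s; new Δp'_min = 7.709 × 10^-28 kg·m/s; ratio Δp'_min/Δp_min = 1/20.

From the uncertainty principle ΔxΔp ≥ ℏ/2, the minimum momentum uncertainty is Δp_min = ℏ/(2Δx).

Original (Δx = 3.42 nm = 3.420e-09 m):
Δp_min = (1.055e-34 J·s)/(2 × 3.420e-09 m) = 1.542e-26 kg·m/s

When Δx → 20Δx:
Δp'_min = ℏ/(2 × 20Δx) = (1/20) × ℏ/(2Δx) = (1/20) × Δp_min
Δp'_min = 1/20 × 1.542e-26 kg·m/s = 7.709e-28 kg·m/s

Since Δp_min ∝ 1/Δx, when Δx is increased to 20 times its original value, Δp_min decreases to 1/20 of its original value.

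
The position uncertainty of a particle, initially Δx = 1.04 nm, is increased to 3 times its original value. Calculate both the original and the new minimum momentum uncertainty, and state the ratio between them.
Original Δp_min = 5.070 × 10^-26 kg·m/s; new Δp'_min = 1.690 × 10^-26 kg·m/s; ratio Δp'_min/Δp_min = 1/3.

From the uncertainty principle ΔxΔp ≥ ℏ/2, the minimum momentum uncertainty is Δp_min = ℏ/(2Δx).

Original (Δx = 1.04 nm = 1.040e-09 m):
Δp_min = (1.055e-34 J·s)/(2 × 1.040e-09 m) = 5.070e-26 kg·m/s

When Δx → 3Δx:
Δp'_min = ℏ/(2 × 3Δx) = (1/3) × ℏ/(2Δx) = (1/3) × Δp_min
Δp'_min = 1/3 × 5.070e-26 kg·m/s = 1.690e-26 kg·m/s

Since Δp_min ∝ 1/Δx, when Δx is increased to 3 times its original value, Δp_min decreases to 1/3 of its original value.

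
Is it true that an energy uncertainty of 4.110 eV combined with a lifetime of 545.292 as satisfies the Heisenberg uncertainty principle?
Yes, it satisfies the uncertainty relation.

Calculate the product ΔEΔt:
ΔE = 4.110 eV = 6.585e-19 J
ΔEΔt = (6.585e-19 J) × (5.453e-16 s)
ΔEΔt = 3.591e-34 J·s

Compare to the minimum allowed value ℏ/2:
ℏ/2 = 5.273e-35 J·s

Since ΔEΔt = 3.591e-34 J·s ≥ 5.273e-35 J·s = ℏ/2,
this satisfies the uncertainty relation.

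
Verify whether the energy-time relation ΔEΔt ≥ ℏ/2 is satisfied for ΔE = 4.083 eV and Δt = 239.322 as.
Yes, it satisfies the uncertainty relation.

Calculate the product ΔEΔt:
ΔE = 4.083 eV = 6.542e-19 J
ΔEΔt = (6.542e-19 J) × (2.393e-16 s)
ΔEΔt = 1.566e-34 J·s

Compare to the minimum allowed value ℏ/2:
ℏ/2 = 5.273e-35 J·s

Since ΔEΔt = 1.566e-34 J·s ≥ 5.273e-35 J·s = ℏ/2,
this satisfies the uncertainty relation.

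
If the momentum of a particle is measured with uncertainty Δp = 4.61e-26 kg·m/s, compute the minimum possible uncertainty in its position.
1.144 nm

Using the Heisenberg uncertainty principle:
ΔxΔp ≥ ℏ/2

The minimum uncertainty in position is:
Δx_min = ℏ/(2Δp)
Δx_min = (1.055e-34 J·s) / (2 × 4.610e-26 kg·m/s)
Δx_min = 1.144e-09 m = 1.144 nm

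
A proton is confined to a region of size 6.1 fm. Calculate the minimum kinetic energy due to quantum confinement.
139.410 keV

Using the uncertainty principle:

1. Position uncertainty: Δx ≈ 6.100e-15 m
2. Minimum momentum uncertainty: Δp = ℏ/(2Δx) = 8.644e-21 kg·m/s
3. Minimum kinetic energy:
   KE = (Δp)²/(2m) = (8.644e-21)²/(2 × 1.673e-27 kg)
   KE = 2.234e-14 J = 139.410 keV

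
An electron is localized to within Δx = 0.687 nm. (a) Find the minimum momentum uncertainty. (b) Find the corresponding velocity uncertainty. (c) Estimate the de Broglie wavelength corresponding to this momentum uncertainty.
(a) Δp_min = 7.675 × 10^-26 kg·m/s
(b) Δv_min = 84.256 km/s
(c) λ_dB = 8.633 nm

Step-by-step:

(a) From the uncertainty principle:
Δp_min = ℏ/(2Δx) = (1.055e-34 J·s)/(2 × 6.870e-10 m) = 7.675e-26 kg·m/s

(b) The velocity uncertainty:
Δv = Δp/m = (7.675e-26 kg·m/s)/(9.109e-31 kg) = 8.426e+04 m/s = 84.256 km/s

(c) The de Broglie wavelength for this momentum:
λ = h/p = (6.626e-34 J·s)/(7.675e-26 kg·m/s) = 8.633e-09 m = 8.633 nm

Note: The de Broglie wavelength is comparable to the localization size, as expected from wave-particle duality.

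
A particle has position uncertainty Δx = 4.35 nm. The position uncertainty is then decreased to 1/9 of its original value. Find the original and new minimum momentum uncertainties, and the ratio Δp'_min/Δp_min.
Original Δp_min = 1.212 × 10^-26 kg·m/s; new Δp'_min = 1.091 × 10^-25 kg·m/s; ratio Δp'_min/Δp_min = 9.

From the uncertainty principle ΔxΔp ≥ ℏ/2, the minimum momentum uncertainty is Δp_min = ℏ/(2Δx).

Original (Δx = 4.35 nm = 4.350e-09 m):
Δp_min = (1.055e-34 J·s)/(2 × 4.350e-09 m) = 1.212e-26 kg·m/s

When Δx → (1/9)Δx:
Δp'_min = ℏ/(2 × (1/9)Δx) = 9 × ℏ/(2Δx) = 9 × Δp_min
Δp'_min = 9 × 1.212e-26 kg·m/s = 1.091e-25 kg·m/s

Since Δp_min ∝ 1/Δx, when Δx is decreased to 1/9 of its original value, Δp_min increases to 9 times its original value.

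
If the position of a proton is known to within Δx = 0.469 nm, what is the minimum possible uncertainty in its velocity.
67.216 m/s

Using the Heisenberg uncertainty principle and Δp = mΔv:
ΔxΔp ≥ ℏ/2
Δx(mΔv) ≥ ℏ/2

The minimum uncertainty in velocity is:
Δv_min = ℏ/(2mΔx)
Δv_min = (1.055e-34 J·s) / (2 × 1.673e-27 kg × 4.690e-10 m)
Δv_min = 6.722e+01 m/s = 67.216 m/s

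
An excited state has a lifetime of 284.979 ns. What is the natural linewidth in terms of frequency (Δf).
279.240 kHz

Using the energy-time uncertainty principle and E = hf:
ΔEΔt ≥ ℏ/2
hΔf·Δt ≥ ℏ/2

The minimum frequency uncertainty is:
Δf = ℏ/(2hτ) = 1/(4πτ)
Δf = 1/(4π × 2.850e-07 s)
Δf = 2.792e+05 Hz = 279.240 kHz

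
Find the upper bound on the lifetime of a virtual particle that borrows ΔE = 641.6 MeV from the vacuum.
5.129 × 10^-25 s

Using the energy-time uncertainty principle:
ΔEΔt ≥ ℏ/2

For a virtual particle borrowing energy ΔE, the maximum lifetime is:
Δt_max = ℏ/(2ΔE)

Converting energy:
ΔE = 641.6 MeV = 1.028e-10 J

Δt_max = (1.055e-34 J·s) / (2 × 1.028e-10 J)
Δt_max = 5.129e-25 s = 5.129 × 10^-25 s

Virtual particles with higher borrowed energy exist for shorter times.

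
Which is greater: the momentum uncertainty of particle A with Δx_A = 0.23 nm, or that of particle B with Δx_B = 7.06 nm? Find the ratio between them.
Particle A has the larger minimum momentum uncertainty, by a factor of 30.70.

For each particle, the minimum momentum uncertainty is Δp_min = ℏ/(2Δx):

Particle A: Δp_A = ℏ/(2×2.300e-10 m) = 2.293e-25 kg·m/s
Particle B: Δp_B = ℏ/(2×7.060e-09 m) = 7.469e-27 kg·m/s

Ratio: Δp_A/Δp_B = 30.70

Since Δp_min ∝ 1/Δx, the particle with smaller position uncertainty (A) has larger momentum uncertainty.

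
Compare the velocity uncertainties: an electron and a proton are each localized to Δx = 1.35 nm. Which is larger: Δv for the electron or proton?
The electron has the larger minimum velocity uncertainty, by a ratio of 1836.2.

For both particles, Δp_min = ℏ/(2Δx) = 3.906e-26 kg·m/s (same for both).

The velocity uncertainty is Δv = Δp/m:
- electron: Δv = 3.906e-26 / 9.109e-31 = 4.288e+04 m/s = 42.877 km/s
- proton: Δv = 3.906e-26 / 1.673e-27 = 2.335e+01 m/s = 23.351 m/s

Ratio: 4.288e+04 / 2.335e+01 = 1836.2

The lighter particle has larger velocity uncertainty because Δv ∝ 1/m.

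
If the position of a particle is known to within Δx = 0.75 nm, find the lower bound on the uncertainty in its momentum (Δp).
7.030 × 10^-26 kg·m/s

Using the Heisenberg uncertainty principle:
ΔxΔp ≥ ℏ/2

The minimum uncertainty in momentum is:
Δp_min = ℏ/(2Δx)
Δp_min = (1.055e-34 J·s) / (2 × 7.500e-10 m)
Δp_min = 7.030e-26 kg·m/s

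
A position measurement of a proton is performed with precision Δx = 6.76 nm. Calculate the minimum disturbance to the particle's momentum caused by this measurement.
7.800 × 10^-27 kg·m/s

The uncertainty principle implies that measuring position disturbs momentum:
ΔxΔp ≥ ℏ/2

When we measure position with precision Δx, we necessarily introduce a momentum uncertainty:
Δp ≥ ℏ/(2Δx)
Δp_min = (1.055e-34 J·s) / (2 × 6.760e-09 m)
Δp_min = 7.800e-27 kg·m/s

The more precisely we measure position, the greater the momentum disturbance.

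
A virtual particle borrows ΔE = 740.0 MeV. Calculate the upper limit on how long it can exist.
4.447 × 10^-25 s

Using the energy-time uncertainty principle:
ΔEΔt ≥ ℏ/2

For a virtual particle borrowing energy ΔE, the maximum lifetime is:
Δt_max = ℏ/(2ΔE)

Converting energy:
ΔE = 740.0 MeV = 1.186e-10 J

Δt_max = (1.055e-34 J·s) / (2 × 1.186e-10 J)
Δt_max = 4.447e-25 s = 4.447 × 10^-25 s

Virtual particles with higher borrowed energy exist for shorter times.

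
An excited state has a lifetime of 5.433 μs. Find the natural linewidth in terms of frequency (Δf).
14.647 kHz

Using the energy-time uncertainty principle and E = hf:
ΔEΔt ≥ ℏ/2
hΔf·Δt ≥ ℏ/2

The minimum frequency uncertainty is:
Δf = ℏ/(2hτ) = 1/(4πτ)
Δf = 1/(4π × 5.433e-06 s)
Δf = 1.465e+04 Hz = 14.647 kHz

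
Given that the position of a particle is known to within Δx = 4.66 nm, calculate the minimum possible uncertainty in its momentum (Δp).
1.132 × 10^-26 kg·m/s

Using the Heisenberg uncertainty principle:
ΔxΔp ≥ ℏ/2

The minimum uncertainty in momentum is:
Δp_min = ℏ/(2Δx)
Δp_min = (1.055e-34 J·s) / (2 × 4.660e-09 m)
Δp_min = 1.132e-26 kg·m/s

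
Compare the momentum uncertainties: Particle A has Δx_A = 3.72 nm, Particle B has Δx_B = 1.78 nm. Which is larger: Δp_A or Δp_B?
Particle B has the larger minimum momentum uncertainty, by a factor of 2.09.

For each particle, the minimum momentum uncertainty is Δp_min = ℏ/(2Δx):

Particle A: Δp_A = ℏ/(2×3.720e-09 m) = 1.417e-26 kg·m/s
Particle B: Δp_B = ℏ/(2×1.780e-09 m) = 2.962e-26 kg·m/s

Ratio: Δp_B/Δp_A = 2.09

Since Δp_min ∝ 1/Δx, the particle with smaller position uncertainty (B) has larger momentum uncertainty.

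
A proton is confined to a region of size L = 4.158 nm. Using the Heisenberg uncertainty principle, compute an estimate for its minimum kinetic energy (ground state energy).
300.044 neV

Using the uncertainty principle to estimate ground state energy:

1. The position uncertainty is approximately the confinement size:
   Δx ≈ L = 4.158e-09 m

2. From ΔxΔp ≥ ℏ/2, the minimum momentum uncertainty is:
   Δp ≈ ℏ/(2L) = 1.268e-26 kg·m/s

3. The kinetic energy is approximately:
   KE ≈ (Δp)²/(2m) = (1.268e-26)²/(2 × 1.673e-27 kg)
   KE ≈ 4.807e-26 J = 300.044 neV

This is an order-of-magnitude estimate of the ground state energy.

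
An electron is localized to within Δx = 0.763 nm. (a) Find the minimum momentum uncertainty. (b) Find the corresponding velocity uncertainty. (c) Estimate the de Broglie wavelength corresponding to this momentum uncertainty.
(a) Δp_min = 6.911 × 10^-26 kg·m/s
(b) Δv_min = 75.863 km/s
(c) λ_dB = 9.588 nm

Step-by-step:

(a) From the uncertainty principle:
Δp_min = ℏ/(2Δx) = (1.055e-34 J·s)/(2 × 7.630e-10 m) = 6.911e-26 kg·m/s

(b) The velocity uncertainty:
Δv = Δp/m = (6.911e-26 kg·m/s)/(9.109e-31 kg) = 7.586e+04 m/s = 75.863 km/s

(c) The de Broglie wavelength for this momentum:
λ = h/p = (6.626e-34 J·s)/(6.911e-26 kg·m/s) = 9.588e-09 m = 9.588 nm

Note: The de Broglie wavelength is comparable to the localization size, as expected from wave-particle duality.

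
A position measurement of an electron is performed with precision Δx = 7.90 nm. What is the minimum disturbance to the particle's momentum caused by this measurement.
6.675 × 10^-27 kg·m/s

The uncertainty principle implies that measuring position disturbs momentum:
ΔxΔp ≥ ℏ/2

When we measure position with precision Δx, we necessarily introduce a momentum uncertainty:
Δp ≥ ℏ/(2Δx)
Δp_min = (1.055e-34 J·s) / (2 × 7.900e-09 m)
Δp_min = 6.675e-27 kg·m/s

The more precisely we measure position, the greater the momentum disturbance.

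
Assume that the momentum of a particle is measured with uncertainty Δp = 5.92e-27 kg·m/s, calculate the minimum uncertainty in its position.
8.907 nm

Using the Heisenberg uncertainty principle:
ΔxΔp ≥ ℏ/2

The minimum uncertainty in position is:
Δx_min = ℏ/(2Δp)
Δx_min = (1.055e-34 J·s) / (2 × 5.920e-27 kg·m/s)
Δx_min = 8.907e-09 m = 8.907 nm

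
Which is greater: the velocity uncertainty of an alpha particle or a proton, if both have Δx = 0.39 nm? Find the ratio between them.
The proton has the larger minimum velocity uncertainty, by a ratio of 4.0.

For both particles, Δp_min = ℏ/(2Δx) = 1.352e-25 kg·m/s (same for both).

The velocity uncertainty is Δv = Δp/m:
- alpha particle: Δv = 1.352e-25 / 6.645e-27 = 2.035e+01 m/s = 20.347 m/s
- proton: Δv = 1.352e-25 / 1.673e-27 = 8.083e+01 m/s = 80.832 m/s

Ratio: 8.083e+01 / 2.035e+01 = 4.0

The lighter particle has larger velocity uncertainty because Δv ∝ 1/m.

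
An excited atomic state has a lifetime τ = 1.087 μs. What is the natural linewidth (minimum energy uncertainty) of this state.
302.765 peV

Using the energy-time uncertainty principle:
ΔEΔt ≥ ℏ/2

The lifetime τ represents the time uncertainty Δt.
The natural linewidth (minimum energy uncertainty) is:

ΔE = ℏ/(2τ)
ΔE = (1.055e-34 J·s) / (2 × 1.087e-06 s)
ΔE = 4.851e-29 J = 302.765 peV

This natural linewidth limits the precision of spectroscopic measurements.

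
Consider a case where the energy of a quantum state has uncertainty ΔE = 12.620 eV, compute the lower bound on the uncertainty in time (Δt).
26.078 as

Using the energy-time uncertainty principle:
ΔEΔt ≥ ℏ/2

The minimum uncertainty in time is:
Δt_min = ℏ/(2ΔE)
Δt_min = (1.055e-34 J·s) / (2 × 2.022e-18 J)
Δt_min = 2.608e-17 s = 26.078 as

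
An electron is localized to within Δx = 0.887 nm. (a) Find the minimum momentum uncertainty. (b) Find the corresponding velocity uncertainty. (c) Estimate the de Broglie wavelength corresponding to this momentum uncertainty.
(a) Δp_min = 5.945 × 10^-26 kg·m/s
(b) Δv_min = 65.258 km/s
(c) λ_dB = 11.146 nm

Step-by-step:

(a) From the uncertainty principle:
Δp_min = ℏ/(2Δx) = (1.055e-34 J·s)/(2 × 8.870e-10 m) = 5.945e-26 kg·m/s

(b) The velocity uncertainty:
Δv = Δp/m = (5.945e-26 kg·m/s)/(9.109e-31 kg) = 6.526e+04 m/s = 65.258 km/s

(c) The de Broglie wavelength for this momentum:
λ = h/p = (6.626e-34 J·s)/(5.945e-26 kg·m/s) = 1.115e-08 m = 11.146 nm

Note: The de Broglie wavelength is comparable to the localization size, as expected from wave-particle duality.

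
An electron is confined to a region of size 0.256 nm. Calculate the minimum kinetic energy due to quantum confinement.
145.339 meV

Using the uncertainty principle:

1. Position uncertainty: Δx ≈ 2.560e-10 m
2. Minimum momentum uncertainty: Δp = ℏ/(2Δx) = 2.060e-25 kg·m/s
3. Minimum kinetic energy:
   KE = (Δp)²/(2m) = (2.060e-25)²/(2 × 9.109e-31 kg)
   KE = 2.329e-20 J = 145.339 meV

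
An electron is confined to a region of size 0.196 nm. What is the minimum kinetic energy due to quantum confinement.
247.942 meV

Using the uncertainty principle:

1. Position uncertainty: Δx ≈ 1.960e-10 m
2. Minimum momentum uncertainty: Δp = ℏ/(2Δx) = 2.690e-25 kg·m/s
3. Minimum kinetic energy:
   KE = (Δp)²/(2m) = (2.690e-25)²/(2 × 9.109e-31 kg)
   KE = 3.972e-20 J = 247.942 meV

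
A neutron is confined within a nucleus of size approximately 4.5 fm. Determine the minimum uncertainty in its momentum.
1.172 × 10^-20 kg·m/s

Using the Heisenberg uncertainty principle:
ΔxΔp ≥ ℏ/2

With Δx ≈ L = 4.500e-15 m (the confinement size):
Δp_min = ℏ/(2Δx)
Δp_min = (1.055e-34 J·s) / (2 × 4.500e-15 m)
Δp_min = 1.172e-20 kg·m/s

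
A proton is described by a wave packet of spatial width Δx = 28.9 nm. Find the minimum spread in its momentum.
1.825 × 10^-27 kg·m/s

For a wave packet, the spatial width Δx and momentum spread Δp are related by the uncertainty principle:
ΔxΔp ≥ ℏ/2

The minimum momentum spread is:
Δp_min = ℏ/(2Δx)
Δp_min = (1.055e-34 J·s) / (2 × 2.890e-08 m)
Δp_min = 1.825e-27 kg·m/s

A wave packet cannot have both a well-defined position and well-defined momentum.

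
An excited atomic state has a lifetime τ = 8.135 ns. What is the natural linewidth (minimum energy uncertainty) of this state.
40.456 neV

Using the energy-time uncertainty principle:
ΔEΔt ≥ ℏ/2

The lifetime τ represents the time uncertainty Δt.
The natural linewidth (minimum energy uncertainty) is:

ΔE = ℏ/(2τ)
ΔE = (1.055e-34 J·s) / (2 × 8.135e-09 s)
ΔE = 6.482e-27 J = 40.456 neV

This natural linewidth limits the precision of spectroscopic measurements.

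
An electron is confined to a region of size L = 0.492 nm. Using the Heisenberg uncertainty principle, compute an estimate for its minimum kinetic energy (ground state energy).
39.349 meV

Using the uncertainty principle to estimate ground state energy:

1. The position uncertainty is approximately the confinement size:
   Δx ≈ L = 4.920e-10 m

2. From ΔxΔp ≥ ℏ/2, the minimum momentum uncertainty is:
   Δp ≈ ℏ/(2L) = 1.072e-25 kg·m/s

3. The kinetic energy is approximately:
   KE ≈ (Δp)²/(2m) = (1.072e-25)²/(2 × 9.109e-31 kg)
   KE ≈ 6.304e-21 J = 39.349 meV

This is an order-of-magnitude estimate of the ground state energy.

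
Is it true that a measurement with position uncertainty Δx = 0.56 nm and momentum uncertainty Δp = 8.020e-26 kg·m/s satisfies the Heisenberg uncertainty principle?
No, it violates the uncertainty principle (impossible measurement).

Calculate the product ΔxΔp:
ΔxΔp = (5.600e-10 m) × (8.020e-26 kg·m/s)
ΔxΔp = 4.491e-35 J·s

Compare to the minimum allowed value ℏ/2:
ℏ/2 = 5.273e-35 J·s

Since ΔxΔp = 4.491e-35 J·s < 5.273e-35 J·s = ℏ/2,
the measurement violates the uncertainty principle.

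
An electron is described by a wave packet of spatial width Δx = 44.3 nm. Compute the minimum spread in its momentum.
1.190 × 10^-27 kg·m/s

For a wave packet, the spatial width Δx and momentum spread Δp are related by the uncertainty principle:
ΔxΔp ≥ ℏ/2

The minimum momentum spread is:
Δp_min = ℏ/(2Δx)
Δp_min = (1.055e-34 J·s) / (2 × 4.430e-08 m)
Δp_min = 1.190e-27 kg·m/s

A wave packet cannot have both a well-defined position and well-defined momentum.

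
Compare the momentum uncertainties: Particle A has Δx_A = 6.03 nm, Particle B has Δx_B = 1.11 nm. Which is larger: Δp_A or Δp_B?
Particle B has the larger minimum momentum uncertainty, by a factor of 5.43.

For each particle, the minimum momentum uncertainty is Δp_min = ℏ/(2Δx):

Particle A: Δp_A = ℏ/(2×6.030e-09 m) = 8.744e-27 kg·m/s
Particle B: Δp_B = ℏ/(2×1.110e-09 m) = 4.750e-26 kg·m/s

Ratio: Δp_B/Δp_A = 5.43

Since Δp_min ∝ 1/Δx, the particle with smaller position uncertainty (B) has larger momentum uncertainty.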